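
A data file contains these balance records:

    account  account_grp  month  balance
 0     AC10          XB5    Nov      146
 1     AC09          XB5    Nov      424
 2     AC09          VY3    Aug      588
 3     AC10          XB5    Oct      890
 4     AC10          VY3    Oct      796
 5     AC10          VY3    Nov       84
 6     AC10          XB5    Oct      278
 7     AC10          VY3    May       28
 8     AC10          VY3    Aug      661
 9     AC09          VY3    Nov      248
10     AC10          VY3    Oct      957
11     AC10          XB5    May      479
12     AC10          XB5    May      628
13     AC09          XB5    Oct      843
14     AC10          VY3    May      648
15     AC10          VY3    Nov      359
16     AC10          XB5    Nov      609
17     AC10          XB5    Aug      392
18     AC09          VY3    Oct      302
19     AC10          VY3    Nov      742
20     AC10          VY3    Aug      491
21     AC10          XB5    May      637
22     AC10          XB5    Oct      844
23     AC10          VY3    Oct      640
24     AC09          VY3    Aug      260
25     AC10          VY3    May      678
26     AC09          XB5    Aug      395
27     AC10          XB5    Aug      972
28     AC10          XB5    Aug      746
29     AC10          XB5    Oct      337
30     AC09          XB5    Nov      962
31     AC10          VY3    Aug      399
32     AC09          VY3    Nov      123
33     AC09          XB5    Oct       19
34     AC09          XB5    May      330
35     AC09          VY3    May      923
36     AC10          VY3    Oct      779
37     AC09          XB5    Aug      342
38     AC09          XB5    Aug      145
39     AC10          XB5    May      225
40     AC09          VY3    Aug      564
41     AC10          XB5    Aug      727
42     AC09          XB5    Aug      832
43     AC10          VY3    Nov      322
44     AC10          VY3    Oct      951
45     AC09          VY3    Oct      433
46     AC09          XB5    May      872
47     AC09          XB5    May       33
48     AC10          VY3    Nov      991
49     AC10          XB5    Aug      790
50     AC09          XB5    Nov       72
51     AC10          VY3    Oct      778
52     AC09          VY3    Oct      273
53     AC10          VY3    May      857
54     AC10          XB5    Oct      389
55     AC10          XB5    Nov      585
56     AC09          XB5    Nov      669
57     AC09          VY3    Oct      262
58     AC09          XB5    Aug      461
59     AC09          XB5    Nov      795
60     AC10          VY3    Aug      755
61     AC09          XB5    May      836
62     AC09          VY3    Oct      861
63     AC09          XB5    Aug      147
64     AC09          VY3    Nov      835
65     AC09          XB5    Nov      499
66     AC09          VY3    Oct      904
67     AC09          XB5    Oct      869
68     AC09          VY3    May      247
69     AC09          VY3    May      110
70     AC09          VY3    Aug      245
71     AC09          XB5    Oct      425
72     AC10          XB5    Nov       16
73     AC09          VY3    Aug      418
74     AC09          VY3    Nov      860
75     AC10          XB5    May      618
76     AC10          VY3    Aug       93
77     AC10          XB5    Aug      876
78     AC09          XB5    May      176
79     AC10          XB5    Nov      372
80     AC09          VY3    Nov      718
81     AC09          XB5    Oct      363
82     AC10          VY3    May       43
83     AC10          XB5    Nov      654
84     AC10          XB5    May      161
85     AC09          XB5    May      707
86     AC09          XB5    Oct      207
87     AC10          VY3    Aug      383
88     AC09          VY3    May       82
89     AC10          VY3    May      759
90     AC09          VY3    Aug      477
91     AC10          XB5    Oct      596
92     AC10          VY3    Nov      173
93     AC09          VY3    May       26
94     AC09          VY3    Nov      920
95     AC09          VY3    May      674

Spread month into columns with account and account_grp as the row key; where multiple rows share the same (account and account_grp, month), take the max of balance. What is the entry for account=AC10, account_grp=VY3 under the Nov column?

Rows with account=AC10, account_grp=VY3 and month=Nov: balance values are 84, 359, 742, 322, 991, 173.
max(84, 359, 742, 322, 991, 173) = 991.

991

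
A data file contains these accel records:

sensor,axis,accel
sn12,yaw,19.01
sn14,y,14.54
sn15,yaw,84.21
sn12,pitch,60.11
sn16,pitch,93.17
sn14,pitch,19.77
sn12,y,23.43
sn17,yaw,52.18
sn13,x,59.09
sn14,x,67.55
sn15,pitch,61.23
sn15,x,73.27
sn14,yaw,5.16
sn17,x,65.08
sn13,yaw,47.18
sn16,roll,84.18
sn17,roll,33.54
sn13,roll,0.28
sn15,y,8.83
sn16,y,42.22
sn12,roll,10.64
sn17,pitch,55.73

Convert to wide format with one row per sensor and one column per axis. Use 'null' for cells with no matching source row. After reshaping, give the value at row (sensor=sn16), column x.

No long-format row has sensor=sn16 and axis=x, so the cell is null.

null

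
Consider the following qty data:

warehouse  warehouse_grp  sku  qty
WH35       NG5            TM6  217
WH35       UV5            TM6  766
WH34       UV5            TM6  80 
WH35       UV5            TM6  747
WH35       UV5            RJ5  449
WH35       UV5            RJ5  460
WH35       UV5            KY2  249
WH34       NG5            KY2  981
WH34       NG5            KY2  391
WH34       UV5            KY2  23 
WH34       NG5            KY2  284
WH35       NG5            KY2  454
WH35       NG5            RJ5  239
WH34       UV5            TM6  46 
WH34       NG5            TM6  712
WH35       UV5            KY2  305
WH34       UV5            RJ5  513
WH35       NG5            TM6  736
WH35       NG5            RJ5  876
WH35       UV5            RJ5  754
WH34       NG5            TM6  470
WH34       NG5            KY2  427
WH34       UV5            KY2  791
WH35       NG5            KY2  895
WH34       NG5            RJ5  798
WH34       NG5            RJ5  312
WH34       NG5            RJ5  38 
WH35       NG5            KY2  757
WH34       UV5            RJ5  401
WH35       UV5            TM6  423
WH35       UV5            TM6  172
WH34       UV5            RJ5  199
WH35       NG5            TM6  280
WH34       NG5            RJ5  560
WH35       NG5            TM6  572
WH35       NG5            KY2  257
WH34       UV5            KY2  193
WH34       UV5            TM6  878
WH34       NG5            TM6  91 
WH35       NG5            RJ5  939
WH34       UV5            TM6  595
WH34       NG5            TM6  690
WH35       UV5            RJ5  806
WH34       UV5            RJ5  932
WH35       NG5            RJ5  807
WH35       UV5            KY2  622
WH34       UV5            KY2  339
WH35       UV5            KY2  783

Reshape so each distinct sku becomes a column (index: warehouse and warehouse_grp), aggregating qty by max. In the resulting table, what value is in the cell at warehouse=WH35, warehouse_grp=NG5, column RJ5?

939

Rows with warehouse=WH35, warehouse_grp=NG5 and sku=RJ5: qty values are 239, 876, 939, 807.
max(239, 876, 939, 807) = 939.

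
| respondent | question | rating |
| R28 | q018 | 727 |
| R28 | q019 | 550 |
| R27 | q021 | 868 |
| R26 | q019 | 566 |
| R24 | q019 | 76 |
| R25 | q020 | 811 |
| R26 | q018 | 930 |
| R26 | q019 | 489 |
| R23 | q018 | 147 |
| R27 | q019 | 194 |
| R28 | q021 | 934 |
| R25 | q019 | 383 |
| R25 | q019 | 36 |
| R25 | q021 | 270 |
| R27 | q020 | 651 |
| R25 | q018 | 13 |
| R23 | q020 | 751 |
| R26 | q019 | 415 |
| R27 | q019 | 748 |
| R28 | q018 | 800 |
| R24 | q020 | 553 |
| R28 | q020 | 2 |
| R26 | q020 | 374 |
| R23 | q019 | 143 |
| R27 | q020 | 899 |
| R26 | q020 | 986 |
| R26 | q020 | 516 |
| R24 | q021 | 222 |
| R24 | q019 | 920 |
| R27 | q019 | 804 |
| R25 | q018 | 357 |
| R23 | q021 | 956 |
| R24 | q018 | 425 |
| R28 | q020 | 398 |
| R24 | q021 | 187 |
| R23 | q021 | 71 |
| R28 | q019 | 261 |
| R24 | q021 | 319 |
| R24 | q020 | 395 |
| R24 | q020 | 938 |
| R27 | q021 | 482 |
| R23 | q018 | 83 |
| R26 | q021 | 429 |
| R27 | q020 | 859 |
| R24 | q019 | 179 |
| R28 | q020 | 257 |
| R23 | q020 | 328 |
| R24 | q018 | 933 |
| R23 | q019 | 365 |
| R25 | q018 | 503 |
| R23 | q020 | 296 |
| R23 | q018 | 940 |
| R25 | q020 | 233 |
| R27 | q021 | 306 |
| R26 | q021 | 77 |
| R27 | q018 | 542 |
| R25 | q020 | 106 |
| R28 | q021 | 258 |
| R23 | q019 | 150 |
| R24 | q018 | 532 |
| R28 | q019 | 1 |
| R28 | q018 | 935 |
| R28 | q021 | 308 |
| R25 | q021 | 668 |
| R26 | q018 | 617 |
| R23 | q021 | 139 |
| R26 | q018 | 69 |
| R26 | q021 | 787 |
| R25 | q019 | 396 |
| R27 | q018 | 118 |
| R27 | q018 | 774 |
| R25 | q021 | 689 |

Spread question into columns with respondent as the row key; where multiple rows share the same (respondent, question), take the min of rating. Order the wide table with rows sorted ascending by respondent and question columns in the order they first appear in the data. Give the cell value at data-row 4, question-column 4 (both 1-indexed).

With rows sorted ascending by respondent, row 4 is respondent=R26. question columns in first-appearance order: q018, q019, q021, q020; column 4 is q020.
Long rows with respondent=R26, question=q020: min(374, 986, 516) = 374.

374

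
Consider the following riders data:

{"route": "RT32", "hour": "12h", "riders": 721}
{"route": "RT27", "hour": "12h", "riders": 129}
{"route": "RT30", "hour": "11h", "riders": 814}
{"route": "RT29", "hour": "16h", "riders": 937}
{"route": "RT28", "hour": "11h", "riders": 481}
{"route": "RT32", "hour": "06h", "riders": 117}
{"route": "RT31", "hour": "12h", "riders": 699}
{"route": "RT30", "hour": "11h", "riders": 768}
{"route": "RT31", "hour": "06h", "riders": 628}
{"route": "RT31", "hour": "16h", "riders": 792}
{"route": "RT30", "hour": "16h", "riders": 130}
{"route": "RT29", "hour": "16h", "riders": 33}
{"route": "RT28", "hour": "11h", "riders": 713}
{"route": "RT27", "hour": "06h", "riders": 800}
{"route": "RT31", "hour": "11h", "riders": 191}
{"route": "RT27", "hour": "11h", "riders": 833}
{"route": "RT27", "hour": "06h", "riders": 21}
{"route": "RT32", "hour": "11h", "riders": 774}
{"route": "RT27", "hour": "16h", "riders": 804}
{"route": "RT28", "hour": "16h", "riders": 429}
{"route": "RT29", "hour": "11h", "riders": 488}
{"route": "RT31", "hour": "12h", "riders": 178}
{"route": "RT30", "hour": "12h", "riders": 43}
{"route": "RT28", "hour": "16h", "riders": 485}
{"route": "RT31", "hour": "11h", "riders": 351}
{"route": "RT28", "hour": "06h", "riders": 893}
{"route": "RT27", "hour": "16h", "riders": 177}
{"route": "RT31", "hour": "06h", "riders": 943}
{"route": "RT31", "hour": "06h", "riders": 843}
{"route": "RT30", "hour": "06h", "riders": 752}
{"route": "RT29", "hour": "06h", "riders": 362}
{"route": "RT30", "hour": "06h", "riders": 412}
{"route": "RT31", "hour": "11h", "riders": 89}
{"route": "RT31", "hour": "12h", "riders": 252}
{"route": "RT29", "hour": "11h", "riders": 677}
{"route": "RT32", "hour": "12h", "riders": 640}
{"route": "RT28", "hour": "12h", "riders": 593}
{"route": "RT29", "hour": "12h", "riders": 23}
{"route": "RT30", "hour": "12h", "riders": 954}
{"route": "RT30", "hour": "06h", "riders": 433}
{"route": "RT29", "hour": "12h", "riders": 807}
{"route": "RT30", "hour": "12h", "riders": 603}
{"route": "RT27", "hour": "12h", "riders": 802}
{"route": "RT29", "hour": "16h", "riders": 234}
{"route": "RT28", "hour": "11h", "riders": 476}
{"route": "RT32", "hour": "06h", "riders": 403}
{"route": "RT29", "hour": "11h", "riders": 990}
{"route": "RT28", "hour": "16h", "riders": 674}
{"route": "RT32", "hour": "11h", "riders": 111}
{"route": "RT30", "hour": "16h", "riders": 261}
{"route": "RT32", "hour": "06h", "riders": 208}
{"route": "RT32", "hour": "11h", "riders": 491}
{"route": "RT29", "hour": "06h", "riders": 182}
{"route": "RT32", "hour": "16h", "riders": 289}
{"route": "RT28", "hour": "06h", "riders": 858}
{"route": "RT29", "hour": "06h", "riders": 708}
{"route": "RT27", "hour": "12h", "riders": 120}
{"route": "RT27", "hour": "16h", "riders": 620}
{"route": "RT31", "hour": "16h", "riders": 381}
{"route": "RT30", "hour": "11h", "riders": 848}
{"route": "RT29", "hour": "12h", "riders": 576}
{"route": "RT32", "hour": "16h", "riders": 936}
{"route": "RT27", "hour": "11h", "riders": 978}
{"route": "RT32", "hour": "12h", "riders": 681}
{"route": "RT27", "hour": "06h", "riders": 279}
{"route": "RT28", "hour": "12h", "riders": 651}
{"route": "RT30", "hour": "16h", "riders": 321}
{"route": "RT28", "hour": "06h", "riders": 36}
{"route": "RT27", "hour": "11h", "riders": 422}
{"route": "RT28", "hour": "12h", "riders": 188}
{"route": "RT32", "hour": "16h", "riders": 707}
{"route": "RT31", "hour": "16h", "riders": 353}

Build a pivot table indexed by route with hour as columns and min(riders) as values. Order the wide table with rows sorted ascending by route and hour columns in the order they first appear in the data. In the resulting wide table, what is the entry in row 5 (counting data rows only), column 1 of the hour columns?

With rows sorted ascending by route, row 5 is route=RT31. hour columns in first-appearance order: 12h, 11h, 16h, 06h; column 1 is 12h.
Long rows with route=RT31, hour=12h: min(699, 178, 252) = 178.

178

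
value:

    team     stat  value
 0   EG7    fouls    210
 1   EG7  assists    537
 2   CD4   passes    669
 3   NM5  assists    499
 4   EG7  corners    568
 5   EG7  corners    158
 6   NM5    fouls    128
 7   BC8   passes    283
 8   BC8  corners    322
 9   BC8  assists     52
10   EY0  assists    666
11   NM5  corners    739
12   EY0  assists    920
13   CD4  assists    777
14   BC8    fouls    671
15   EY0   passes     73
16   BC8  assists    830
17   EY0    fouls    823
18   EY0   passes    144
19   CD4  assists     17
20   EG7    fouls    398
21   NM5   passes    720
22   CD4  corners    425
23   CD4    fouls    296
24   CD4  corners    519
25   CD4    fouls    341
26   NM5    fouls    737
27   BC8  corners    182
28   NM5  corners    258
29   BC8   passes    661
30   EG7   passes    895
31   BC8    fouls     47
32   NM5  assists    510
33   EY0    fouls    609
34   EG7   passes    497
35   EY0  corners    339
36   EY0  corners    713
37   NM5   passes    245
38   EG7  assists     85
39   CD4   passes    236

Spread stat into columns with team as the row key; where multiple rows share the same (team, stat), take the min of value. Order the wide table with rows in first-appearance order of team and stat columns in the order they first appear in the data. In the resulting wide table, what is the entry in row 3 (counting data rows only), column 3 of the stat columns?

With rows in first-appearance order of team, row 3 is team=NM5. stat columns in first-appearance order: fouls, assists, passes, corners; column 3 is passes.
Long rows with team=NM5, stat=passes: min(720, 245) = 245.

245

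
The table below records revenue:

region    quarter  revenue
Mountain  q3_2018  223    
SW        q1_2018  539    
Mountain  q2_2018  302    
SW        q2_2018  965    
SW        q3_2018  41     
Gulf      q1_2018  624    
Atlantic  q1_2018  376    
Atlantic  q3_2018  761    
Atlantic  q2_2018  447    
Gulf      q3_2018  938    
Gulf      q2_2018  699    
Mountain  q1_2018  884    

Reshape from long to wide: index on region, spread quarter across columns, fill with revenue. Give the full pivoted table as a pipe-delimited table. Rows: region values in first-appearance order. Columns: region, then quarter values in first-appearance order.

Columns: region plus the 3 distinct quarter values (q3_2018, q1_2018, q2_2018).
For example, row Mountain column q3_2018 takes revenue=223 from the long row (Mountain, q3_2018).

| region | q3_2018 | q1_2018 | q2_2018 |
| Mountain | 223 | 884 | 302 |
| SW | 41 | 539 | 965 |
| Gulf | 938 | 624 | 699 |
| Atlantic | 761 | 376 | 447 |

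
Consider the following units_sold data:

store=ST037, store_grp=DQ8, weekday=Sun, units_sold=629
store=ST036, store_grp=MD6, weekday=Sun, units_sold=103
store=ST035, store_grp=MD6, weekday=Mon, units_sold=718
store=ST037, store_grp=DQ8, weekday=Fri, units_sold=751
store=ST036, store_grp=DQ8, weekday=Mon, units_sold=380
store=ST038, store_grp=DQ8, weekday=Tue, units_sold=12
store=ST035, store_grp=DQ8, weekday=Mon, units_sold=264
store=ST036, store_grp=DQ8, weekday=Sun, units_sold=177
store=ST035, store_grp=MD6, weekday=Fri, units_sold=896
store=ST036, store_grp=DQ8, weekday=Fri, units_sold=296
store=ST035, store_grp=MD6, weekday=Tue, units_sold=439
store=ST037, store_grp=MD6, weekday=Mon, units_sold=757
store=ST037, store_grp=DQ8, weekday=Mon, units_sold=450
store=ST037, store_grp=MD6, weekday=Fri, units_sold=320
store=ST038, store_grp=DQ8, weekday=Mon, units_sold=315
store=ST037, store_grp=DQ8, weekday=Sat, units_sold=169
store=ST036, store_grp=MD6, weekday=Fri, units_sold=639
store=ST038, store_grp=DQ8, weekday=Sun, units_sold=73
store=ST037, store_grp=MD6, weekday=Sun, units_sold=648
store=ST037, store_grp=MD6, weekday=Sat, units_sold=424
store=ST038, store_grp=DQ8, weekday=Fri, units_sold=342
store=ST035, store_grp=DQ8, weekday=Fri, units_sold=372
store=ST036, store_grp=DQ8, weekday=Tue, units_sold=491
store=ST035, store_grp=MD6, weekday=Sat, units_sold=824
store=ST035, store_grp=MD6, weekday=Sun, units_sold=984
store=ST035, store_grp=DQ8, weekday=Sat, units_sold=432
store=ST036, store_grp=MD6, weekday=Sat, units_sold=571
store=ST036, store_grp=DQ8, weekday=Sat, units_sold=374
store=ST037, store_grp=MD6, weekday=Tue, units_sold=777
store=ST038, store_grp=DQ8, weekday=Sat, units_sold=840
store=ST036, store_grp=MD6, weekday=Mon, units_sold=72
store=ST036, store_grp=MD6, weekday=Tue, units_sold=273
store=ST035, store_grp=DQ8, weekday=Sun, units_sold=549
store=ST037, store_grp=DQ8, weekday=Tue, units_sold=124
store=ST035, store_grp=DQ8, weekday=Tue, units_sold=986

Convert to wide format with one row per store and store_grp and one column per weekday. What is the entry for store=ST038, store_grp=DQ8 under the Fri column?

Wide layout: rows indexed by store and store_grp, columns are the 5 distinct weekday values (Sun, Mon, Fri, Tue, Sat).
Cell (store=ST038, store_grp=DQ8, weekday=Fri) draws from the long row where store=ST038, store_grp=DQ8 and weekday=Fri, which has units_sold=342.

342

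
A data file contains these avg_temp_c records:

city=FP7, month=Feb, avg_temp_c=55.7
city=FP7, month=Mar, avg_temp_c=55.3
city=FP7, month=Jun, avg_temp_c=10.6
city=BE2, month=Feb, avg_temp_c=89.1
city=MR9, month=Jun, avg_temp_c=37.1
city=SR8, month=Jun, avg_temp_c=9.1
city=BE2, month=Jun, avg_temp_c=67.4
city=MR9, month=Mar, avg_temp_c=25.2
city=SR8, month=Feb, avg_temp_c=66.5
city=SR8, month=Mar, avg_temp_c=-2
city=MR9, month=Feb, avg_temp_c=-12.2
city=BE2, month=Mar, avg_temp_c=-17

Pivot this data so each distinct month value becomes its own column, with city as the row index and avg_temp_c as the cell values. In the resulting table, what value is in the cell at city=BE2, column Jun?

Wide layout: rows indexed by city, columns are the 3 distinct month values (Feb, Mar, Jun).
Cell (city=BE2, month=Jun) draws from the long row where city=BE2 and month=Jun, which has avg_temp_c=67.4.

67.4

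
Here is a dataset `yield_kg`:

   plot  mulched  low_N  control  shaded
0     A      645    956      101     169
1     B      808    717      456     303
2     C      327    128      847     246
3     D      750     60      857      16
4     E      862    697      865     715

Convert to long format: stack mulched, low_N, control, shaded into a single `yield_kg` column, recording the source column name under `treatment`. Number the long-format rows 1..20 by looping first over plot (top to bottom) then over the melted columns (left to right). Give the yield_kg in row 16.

16

20 rows total (5 × 4). Row 16: index ⌊(16-1)/4⌋ = 3 into plot → D; (16-1) mod 4 = 3 into the melted columns → shaded.
So row 16 is (D, shaded, 16); yield_kg = 16.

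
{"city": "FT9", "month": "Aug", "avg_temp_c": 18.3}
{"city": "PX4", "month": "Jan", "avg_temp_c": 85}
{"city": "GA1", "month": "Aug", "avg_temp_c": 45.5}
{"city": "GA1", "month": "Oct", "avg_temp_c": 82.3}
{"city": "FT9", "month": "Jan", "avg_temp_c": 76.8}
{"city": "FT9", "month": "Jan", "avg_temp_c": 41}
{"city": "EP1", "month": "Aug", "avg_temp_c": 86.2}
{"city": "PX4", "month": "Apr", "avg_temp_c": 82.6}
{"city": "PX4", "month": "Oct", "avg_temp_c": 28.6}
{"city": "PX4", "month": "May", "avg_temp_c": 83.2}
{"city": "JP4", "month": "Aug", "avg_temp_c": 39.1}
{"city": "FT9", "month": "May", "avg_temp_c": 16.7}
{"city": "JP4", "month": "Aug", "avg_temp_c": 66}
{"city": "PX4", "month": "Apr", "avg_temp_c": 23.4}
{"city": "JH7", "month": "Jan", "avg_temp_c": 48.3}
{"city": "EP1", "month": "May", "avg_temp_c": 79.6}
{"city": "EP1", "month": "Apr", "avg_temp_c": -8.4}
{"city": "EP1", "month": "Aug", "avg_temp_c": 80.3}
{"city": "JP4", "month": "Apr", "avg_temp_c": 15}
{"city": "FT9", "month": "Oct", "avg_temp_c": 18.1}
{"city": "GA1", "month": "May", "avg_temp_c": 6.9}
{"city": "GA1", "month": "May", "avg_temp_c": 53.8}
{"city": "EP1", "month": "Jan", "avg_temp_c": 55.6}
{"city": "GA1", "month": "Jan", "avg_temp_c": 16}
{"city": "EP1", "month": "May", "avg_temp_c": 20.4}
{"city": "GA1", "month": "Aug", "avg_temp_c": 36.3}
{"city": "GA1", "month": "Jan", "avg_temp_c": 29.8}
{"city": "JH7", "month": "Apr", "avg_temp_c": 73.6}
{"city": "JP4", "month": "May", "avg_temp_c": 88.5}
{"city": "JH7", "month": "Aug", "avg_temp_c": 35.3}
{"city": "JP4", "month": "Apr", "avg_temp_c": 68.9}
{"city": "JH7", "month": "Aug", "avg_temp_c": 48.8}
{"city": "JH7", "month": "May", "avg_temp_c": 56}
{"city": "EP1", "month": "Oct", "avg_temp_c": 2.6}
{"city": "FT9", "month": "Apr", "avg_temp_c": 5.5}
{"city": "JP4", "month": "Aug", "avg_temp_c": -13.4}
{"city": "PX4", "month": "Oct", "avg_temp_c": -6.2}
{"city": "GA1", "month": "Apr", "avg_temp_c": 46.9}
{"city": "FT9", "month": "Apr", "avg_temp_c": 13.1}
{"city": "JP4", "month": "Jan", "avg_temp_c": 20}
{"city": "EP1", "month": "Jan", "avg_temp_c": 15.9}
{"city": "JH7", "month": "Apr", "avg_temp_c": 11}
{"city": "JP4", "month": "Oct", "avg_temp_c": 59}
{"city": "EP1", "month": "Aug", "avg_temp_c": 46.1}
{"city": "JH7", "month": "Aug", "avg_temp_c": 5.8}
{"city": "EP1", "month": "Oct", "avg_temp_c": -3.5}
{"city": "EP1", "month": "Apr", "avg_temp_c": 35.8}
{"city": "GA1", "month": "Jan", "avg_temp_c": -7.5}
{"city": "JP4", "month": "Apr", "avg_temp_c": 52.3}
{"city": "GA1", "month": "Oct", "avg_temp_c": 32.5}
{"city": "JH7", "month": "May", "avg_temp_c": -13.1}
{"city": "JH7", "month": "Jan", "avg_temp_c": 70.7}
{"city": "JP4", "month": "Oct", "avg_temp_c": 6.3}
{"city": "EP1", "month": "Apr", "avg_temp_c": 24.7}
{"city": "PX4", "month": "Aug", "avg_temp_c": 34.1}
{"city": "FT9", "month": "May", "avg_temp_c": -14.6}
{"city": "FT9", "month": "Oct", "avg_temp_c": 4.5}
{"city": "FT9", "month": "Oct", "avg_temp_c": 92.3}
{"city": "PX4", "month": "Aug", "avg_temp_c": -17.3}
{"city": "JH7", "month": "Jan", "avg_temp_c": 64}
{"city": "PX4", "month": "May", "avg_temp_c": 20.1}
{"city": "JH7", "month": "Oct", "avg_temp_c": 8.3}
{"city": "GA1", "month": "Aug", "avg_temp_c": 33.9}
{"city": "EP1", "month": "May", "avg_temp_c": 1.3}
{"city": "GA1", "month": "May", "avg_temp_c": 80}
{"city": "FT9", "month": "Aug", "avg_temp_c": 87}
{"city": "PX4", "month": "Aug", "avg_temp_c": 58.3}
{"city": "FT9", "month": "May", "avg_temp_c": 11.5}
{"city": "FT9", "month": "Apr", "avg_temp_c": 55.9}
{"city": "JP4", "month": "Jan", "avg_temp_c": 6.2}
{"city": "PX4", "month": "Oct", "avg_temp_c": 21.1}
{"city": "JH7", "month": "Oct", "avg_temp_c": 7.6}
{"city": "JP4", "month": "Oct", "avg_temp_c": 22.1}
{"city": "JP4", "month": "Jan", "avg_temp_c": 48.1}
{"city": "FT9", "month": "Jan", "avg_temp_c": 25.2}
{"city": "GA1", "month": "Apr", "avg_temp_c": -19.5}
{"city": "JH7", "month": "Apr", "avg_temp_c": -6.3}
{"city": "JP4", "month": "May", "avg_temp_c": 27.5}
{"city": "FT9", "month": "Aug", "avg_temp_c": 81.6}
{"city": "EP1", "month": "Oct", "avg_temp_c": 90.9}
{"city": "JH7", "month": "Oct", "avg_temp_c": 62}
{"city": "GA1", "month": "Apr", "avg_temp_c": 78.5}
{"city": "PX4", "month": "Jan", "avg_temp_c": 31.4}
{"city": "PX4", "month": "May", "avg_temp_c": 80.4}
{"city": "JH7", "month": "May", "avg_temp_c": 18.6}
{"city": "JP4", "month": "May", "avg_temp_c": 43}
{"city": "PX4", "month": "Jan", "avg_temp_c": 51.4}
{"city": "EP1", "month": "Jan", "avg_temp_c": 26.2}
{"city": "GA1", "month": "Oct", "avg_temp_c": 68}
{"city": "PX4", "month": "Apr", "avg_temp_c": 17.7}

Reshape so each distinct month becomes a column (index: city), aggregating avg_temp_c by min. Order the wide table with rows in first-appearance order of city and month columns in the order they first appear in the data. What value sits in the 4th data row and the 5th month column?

With rows in first-appearance order of city, row 4 is city=EP1. month columns in first-appearance order: Aug, Jan, Oct, Apr, May; column 5 is May.
Long rows with city=EP1, month=May: min(79.6, 20.4, 1.3) = 1.3.

1.3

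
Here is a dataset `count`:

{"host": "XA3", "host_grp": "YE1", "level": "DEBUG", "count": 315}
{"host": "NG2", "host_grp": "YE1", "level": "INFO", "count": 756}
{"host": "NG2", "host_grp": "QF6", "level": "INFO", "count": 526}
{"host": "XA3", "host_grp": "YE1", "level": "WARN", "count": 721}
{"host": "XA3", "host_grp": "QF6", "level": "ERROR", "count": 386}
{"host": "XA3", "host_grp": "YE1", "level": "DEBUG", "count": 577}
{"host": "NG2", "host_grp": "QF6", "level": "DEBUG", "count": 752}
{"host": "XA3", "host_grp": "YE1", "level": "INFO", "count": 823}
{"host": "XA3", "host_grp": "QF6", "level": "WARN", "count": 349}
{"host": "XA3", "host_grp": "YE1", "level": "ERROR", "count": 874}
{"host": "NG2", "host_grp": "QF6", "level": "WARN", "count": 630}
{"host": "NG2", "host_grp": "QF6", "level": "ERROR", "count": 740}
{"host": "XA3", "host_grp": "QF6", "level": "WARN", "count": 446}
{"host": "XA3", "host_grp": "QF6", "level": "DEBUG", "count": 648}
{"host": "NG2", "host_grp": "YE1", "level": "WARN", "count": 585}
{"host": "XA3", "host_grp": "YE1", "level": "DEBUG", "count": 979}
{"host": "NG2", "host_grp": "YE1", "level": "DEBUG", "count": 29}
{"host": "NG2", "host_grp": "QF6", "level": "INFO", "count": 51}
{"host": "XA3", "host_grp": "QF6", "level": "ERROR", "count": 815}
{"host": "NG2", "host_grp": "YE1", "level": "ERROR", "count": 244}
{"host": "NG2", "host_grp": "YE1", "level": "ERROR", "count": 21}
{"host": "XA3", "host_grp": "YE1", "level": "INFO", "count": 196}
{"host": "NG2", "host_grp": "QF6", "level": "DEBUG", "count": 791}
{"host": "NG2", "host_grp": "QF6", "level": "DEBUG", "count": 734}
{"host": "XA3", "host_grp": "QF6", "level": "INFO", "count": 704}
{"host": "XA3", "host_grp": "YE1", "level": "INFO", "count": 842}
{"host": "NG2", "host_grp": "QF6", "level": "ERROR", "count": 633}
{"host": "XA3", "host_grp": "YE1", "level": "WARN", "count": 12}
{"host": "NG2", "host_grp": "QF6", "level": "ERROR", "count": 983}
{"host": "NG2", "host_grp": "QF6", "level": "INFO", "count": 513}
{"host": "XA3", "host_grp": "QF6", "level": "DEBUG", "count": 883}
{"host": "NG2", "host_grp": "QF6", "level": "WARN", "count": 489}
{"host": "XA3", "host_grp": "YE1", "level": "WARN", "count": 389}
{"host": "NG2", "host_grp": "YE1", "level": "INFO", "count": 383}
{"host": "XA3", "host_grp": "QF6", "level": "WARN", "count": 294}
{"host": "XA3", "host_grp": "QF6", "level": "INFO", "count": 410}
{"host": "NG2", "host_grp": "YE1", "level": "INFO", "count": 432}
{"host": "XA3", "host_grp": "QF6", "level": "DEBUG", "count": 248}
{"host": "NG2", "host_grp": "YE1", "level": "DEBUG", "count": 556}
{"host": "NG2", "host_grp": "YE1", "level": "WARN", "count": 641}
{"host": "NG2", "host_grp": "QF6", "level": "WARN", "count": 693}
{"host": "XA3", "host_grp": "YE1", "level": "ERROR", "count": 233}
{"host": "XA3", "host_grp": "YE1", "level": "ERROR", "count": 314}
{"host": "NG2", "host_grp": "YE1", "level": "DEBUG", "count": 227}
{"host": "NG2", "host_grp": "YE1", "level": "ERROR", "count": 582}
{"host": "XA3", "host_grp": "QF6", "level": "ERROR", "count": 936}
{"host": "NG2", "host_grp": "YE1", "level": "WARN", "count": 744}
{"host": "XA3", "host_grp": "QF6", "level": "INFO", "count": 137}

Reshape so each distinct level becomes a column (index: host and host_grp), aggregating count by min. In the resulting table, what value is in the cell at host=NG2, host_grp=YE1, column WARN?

Rows with host=NG2, host_grp=YE1 and level=WARN: count values are 585, 641, 744.
min(585, 641, 744) = 585.

585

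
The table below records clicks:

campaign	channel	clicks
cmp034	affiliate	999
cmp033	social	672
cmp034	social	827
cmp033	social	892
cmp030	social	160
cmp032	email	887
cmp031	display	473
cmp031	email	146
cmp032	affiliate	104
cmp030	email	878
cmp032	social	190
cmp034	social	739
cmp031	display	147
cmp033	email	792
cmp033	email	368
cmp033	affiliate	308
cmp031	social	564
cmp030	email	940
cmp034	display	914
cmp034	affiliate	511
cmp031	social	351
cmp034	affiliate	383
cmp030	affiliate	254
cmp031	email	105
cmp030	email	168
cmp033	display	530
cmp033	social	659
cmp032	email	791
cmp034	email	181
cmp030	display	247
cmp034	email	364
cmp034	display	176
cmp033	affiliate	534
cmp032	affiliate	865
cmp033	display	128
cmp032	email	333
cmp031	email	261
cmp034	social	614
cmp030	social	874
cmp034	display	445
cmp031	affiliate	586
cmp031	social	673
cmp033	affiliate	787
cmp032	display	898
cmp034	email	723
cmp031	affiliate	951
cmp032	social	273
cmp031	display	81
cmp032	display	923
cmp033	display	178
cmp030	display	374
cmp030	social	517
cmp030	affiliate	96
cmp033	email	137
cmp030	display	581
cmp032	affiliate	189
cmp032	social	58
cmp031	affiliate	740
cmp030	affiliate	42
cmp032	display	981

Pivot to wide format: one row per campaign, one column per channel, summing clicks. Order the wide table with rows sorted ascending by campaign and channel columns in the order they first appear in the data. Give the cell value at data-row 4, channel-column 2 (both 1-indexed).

2223

With rows sorted ascending by campaign, row 4 is campaign=cmp033. channel columns in first-appearance order: affiliate, social, email, display; column 2 is social.
Long rows with campaign=cmp033, channel=social: 672 + 892 + 659 = 2223.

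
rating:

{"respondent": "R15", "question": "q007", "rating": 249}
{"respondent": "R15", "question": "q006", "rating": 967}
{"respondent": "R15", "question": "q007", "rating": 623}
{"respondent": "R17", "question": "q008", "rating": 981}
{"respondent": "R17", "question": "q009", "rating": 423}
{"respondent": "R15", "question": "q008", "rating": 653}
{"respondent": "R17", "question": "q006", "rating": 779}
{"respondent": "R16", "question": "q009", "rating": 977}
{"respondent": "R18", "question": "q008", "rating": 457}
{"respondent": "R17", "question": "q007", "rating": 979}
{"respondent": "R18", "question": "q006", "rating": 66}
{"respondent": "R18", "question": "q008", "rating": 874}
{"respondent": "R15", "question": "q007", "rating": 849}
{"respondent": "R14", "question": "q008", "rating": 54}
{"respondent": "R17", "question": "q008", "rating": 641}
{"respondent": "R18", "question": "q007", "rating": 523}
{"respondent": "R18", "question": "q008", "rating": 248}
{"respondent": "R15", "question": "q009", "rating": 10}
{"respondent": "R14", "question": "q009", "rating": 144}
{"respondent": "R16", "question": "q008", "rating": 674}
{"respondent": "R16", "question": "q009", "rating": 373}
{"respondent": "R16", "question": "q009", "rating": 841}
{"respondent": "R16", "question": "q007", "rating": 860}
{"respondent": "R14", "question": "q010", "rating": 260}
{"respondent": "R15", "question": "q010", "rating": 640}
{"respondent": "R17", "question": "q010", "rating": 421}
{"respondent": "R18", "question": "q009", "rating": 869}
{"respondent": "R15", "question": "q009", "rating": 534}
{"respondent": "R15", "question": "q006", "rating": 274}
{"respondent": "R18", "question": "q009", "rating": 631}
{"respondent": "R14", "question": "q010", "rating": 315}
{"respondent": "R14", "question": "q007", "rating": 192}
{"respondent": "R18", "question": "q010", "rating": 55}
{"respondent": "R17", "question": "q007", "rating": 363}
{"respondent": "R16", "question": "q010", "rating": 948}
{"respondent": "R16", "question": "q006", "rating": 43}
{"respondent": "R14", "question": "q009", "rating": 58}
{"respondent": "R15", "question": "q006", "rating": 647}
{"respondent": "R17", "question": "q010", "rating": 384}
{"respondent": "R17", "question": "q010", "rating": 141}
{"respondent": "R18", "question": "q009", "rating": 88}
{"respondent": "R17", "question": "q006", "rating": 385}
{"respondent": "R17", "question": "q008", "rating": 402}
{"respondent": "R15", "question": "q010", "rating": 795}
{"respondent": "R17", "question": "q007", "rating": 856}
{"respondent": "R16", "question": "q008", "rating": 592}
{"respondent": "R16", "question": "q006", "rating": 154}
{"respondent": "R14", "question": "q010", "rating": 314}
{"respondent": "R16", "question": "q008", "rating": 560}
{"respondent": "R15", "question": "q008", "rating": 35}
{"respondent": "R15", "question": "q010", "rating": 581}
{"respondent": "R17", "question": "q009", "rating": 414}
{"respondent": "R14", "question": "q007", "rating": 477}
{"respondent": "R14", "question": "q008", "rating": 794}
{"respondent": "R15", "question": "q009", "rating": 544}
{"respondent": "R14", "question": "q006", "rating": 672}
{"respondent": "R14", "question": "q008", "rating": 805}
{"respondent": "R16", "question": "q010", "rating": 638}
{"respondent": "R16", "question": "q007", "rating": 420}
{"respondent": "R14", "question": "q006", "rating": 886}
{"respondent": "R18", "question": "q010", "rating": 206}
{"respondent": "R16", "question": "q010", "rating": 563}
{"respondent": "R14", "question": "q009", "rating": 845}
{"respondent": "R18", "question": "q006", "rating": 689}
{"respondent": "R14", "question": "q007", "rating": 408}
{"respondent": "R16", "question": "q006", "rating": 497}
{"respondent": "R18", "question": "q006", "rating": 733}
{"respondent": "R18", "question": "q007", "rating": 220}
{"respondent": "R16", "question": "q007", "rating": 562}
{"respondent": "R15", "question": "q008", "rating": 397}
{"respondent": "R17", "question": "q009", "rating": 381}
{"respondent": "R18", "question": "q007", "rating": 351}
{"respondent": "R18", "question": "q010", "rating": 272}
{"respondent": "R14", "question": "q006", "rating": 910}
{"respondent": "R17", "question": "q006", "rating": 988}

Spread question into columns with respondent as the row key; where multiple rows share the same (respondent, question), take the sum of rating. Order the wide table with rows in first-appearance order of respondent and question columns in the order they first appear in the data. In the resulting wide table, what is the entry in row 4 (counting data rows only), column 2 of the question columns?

With rows in first-appearance order of respondent, row 4 is respondent=R18. question columns in first-appearance order: q007, q006, q008, q009, q010; column 2 is q006.
Long rows with respondent=R18, question=q006: 66 + 689 + 733 = 1488.

1488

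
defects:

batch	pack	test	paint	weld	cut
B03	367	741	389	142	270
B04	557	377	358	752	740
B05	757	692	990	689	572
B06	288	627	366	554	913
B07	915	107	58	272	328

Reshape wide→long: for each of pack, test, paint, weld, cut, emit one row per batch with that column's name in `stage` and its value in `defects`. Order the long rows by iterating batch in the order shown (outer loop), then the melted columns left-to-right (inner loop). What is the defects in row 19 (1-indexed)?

554

25 rows total (5 × 5). Row 19: index ⌊(19-1)/5⌋ = 3 into batch → B06; (19-1) mod 5 = 3 into the melted columns → weld.
So row 19 is (B06, weld, 554); defects = 554.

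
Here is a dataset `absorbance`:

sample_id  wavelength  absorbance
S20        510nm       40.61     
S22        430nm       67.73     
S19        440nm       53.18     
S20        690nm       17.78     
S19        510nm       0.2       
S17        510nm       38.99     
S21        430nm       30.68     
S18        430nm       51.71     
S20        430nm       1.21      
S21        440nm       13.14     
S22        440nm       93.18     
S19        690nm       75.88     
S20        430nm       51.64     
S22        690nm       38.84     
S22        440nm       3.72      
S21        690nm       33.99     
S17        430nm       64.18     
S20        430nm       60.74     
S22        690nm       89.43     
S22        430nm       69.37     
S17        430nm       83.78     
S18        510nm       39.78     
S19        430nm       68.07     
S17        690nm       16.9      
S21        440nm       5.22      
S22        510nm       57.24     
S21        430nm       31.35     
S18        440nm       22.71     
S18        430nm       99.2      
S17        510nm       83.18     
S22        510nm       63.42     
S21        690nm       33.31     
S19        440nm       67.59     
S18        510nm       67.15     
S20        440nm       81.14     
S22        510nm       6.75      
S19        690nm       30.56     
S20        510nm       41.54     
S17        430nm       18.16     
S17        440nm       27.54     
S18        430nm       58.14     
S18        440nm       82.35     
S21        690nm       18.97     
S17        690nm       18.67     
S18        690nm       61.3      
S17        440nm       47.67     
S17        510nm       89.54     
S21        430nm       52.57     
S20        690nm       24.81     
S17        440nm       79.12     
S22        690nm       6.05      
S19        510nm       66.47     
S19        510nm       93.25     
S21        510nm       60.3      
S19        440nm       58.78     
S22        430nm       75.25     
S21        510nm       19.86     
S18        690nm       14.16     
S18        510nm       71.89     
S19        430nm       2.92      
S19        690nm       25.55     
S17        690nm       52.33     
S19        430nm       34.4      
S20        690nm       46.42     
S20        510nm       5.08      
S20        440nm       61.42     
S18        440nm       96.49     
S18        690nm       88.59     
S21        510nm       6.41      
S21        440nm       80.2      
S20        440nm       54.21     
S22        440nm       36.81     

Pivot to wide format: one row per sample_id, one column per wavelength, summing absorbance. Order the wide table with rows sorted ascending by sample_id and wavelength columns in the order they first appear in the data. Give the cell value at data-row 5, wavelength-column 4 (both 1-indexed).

With rows sorted ascending by sample_id, row 5 is sample_id=S21. wavelength columns in first-appearance order: 510nm, 430nm, 440nm, 690nm; column 4 is 690nm.
Long rows with sample_id=S21, wavelength=690nm: 33.99 + 33.31 + 18.97 = 86.27.

86.27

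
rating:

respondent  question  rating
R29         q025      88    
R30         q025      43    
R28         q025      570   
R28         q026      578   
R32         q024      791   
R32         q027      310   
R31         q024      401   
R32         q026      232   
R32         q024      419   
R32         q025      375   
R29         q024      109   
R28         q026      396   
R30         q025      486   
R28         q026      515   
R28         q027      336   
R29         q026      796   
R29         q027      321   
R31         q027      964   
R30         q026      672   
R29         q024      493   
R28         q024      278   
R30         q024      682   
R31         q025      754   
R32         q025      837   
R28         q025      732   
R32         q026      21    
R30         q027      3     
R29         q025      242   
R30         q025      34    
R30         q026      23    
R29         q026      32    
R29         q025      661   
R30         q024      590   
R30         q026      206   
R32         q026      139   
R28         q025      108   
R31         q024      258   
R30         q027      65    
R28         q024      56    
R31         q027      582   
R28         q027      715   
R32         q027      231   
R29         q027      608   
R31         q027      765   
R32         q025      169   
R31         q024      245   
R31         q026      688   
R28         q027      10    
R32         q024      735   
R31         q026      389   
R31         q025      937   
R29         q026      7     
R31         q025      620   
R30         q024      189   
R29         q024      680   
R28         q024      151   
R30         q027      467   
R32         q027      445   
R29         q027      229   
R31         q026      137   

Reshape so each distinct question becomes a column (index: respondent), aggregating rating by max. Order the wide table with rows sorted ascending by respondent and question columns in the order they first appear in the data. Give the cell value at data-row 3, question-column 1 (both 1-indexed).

With rows sorted ascending by respondent, row 3 is respondent=R30. question columns in first-appearance order: q025, q026, q024, q027; column 1 is q025.
Long rows with respondent=R30, question=q025: max(43, 486, 34) = 486.

486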